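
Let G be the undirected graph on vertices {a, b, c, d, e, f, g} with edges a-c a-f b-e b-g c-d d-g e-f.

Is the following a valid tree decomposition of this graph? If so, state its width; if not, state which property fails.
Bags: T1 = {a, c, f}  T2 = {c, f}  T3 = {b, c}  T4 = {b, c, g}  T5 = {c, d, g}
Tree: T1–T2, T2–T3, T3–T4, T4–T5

No — vertex e appears in no bag.

A tree decomposition must satisfy three properties: every vertex lies in some bag; for every edge, both endpoints lie together in some bag; and for every vertex, the bags containing it form a connected subtree. Here vertex e appears in no bag, so the decomposition is invalid.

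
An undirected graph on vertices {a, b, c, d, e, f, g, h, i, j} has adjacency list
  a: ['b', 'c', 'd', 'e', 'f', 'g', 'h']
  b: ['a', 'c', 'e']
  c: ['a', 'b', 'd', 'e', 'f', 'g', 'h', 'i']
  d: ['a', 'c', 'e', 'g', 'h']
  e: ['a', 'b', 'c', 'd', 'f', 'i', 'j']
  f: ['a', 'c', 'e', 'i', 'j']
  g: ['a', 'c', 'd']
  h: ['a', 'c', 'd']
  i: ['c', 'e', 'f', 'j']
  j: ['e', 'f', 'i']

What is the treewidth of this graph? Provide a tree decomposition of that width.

Treewidth 3.
Bags: B1 = {c, e, f, i}  B2 = {a, c, e, f}  B3 = {e, f, i, j}  B4 = {a, c, d, e}  B5 = {a, b, c, e}  B6 = {a, c, d, h}  B7 = {a, c, d, g}
Tree: B1–B2, B1–B3, B2–B4, B4–B5, B4–B6, B4–B7

Every bag has size at most 4, so the width is 4 − 1 = 3 and tw(G) ≤ 3. For the lower bound, the 4 vertices {e, f, i, j} are pairwise adjacent, and any tree decomposition puts a clique entirely inside one bag — forcing width ≥ 3. Combining the bounds, tw(G) = 3.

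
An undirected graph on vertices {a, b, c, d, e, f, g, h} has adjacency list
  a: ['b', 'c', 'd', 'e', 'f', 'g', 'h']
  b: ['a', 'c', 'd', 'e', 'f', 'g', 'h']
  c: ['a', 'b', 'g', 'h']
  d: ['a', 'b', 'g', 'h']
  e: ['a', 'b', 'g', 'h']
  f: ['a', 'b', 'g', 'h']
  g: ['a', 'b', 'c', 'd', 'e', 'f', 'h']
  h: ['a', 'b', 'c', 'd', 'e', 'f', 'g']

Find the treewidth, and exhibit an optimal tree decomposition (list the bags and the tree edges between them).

Treewidth 4.
One optimal decomposition is:
Bags: B1 = {a, b, c, g, h}  B2 = {a, b, d, g, h}  B3 = {a, b, e, g, h}  B4 = {a, b, f, g, h}
Tree: B1–B2, B2–B3, B2–B4

Every bag has size at most 5, so the width is 5 − 1 = 4 and tw(G) ≤ 4. On the other hand G contains the 5-clique {a, b, d, g, h}. A clique must lie in a single bag of any decomposition, so no decomposition can have width below 4. Hence tw(G) = 4 exactly.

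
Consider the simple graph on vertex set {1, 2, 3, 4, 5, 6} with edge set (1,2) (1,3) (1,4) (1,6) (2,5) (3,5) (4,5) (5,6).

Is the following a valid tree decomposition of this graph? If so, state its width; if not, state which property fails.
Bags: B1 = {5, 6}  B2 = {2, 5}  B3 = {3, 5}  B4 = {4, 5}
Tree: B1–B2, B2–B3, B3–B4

A tree decomposition must satisfy three properties: every vertex lies in some bag; for every edge, both endpoints lie together in some bag; and for every vertex, the bags containing it form a connected subtree. Here vertex 1 appears in no bag, so the decomposition is invalid.

No — vertex 1 appears in no bag.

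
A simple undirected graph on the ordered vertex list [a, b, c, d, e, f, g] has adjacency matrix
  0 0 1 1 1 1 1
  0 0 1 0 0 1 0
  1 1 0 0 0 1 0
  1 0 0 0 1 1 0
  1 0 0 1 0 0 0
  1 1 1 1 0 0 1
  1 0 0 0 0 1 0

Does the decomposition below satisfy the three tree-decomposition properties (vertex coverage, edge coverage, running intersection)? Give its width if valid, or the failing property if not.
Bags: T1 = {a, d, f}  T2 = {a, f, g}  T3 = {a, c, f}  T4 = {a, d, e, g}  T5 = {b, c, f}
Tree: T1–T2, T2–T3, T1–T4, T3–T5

No — bags containing vertex g are not connected in the tree.

A tree decomposition must satisfy three properties: every vertex lies in some bag; for every edge, both endpoints lie together in some bag; and for every vertex, the bags containing it form a connected subtree. Here bags containing vertex g are not connected in the tree, so the decomposition is invalid.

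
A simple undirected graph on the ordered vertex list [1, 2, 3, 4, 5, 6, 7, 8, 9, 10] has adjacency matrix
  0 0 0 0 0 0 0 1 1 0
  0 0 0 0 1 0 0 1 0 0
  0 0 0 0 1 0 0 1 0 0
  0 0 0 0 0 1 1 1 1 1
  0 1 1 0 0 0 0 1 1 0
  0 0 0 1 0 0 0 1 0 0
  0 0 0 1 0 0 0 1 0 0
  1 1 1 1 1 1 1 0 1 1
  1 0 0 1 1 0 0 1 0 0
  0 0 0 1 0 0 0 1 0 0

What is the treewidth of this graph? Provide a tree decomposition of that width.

Treewidth 2.
Bags: B1 = {4, 8, 9}  B2 = {5, 8, 9}  B3 = {3, 5, 8}  B4 = {4, 7, 8}  B5 = {1, 8, 9}  B6 = {4, 8, 10}  B7 = {2, 5, 8}  B8 = {4, 6, 8}
Tree: B1–B2, B2–B3, B1–B4, B1–B5, B4–B6, B3–B7, B4–B8

Every bag has size at most 3, so the width is 3 − 1 = 2 and tw(G) ≤ 2. On the other hand G contains the 3-clique {1, 8, 9}. A clique must lie in a single bag of any decomposition, so no decomposition can have width below 2. Combining the bounds, tw(G) = 2.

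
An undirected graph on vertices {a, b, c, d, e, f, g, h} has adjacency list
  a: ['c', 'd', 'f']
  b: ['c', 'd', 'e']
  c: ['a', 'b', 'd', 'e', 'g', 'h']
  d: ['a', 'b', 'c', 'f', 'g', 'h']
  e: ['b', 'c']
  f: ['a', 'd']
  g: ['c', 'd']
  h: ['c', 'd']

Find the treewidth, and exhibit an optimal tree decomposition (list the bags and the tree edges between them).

Treewidth 2.
One such decomposition:
Bags: B1 = {a, c, d}  B2 = {c, d, g}  B3 = {b, c, d}  B4 = {a, d, f}  B5 = {b, c, e}  B6 = {c, d, h}
Tree: B1–B2, B1–B3, B1–B4, B3–B5, B2–B6

Every bag has size at most 3, so the width is 3 − 1 = 2 and tw(G) ≤ 2. Conversely, {c, d, g} is a clique of size 3, and the vertices of any clique must share a bag in every tree decomposition; so some bag has ≥ 3 vertices and tw(G) ≥ 2. The upper and lower bounds meet at 2, so that is the treewidth.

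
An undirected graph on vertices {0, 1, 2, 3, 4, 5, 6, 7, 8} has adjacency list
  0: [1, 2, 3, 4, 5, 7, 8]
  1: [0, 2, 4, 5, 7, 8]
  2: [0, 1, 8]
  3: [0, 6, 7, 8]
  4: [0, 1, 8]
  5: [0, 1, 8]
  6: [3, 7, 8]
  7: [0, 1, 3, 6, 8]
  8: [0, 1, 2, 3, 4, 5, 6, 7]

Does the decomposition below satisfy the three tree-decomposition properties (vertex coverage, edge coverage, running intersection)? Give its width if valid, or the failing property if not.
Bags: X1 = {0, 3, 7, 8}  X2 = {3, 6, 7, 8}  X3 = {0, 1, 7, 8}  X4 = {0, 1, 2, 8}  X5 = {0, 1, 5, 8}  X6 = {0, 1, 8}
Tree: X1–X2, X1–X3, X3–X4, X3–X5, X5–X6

No — vertex 4 appears in no bag.

A tree decomposition must satisfy three properties: every vertex lies in some bag; for every edge, both endpoints lie together in some bag; and for every vertex, the bags containing it form a connected subtree. Here vertex 4 appears in no bag, so the decomposition is invalid.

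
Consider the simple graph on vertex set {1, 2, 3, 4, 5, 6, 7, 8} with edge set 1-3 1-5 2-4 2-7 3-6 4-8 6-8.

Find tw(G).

A width-1 tree decomposition is:
Bags: B1 = {1, 5}  B2 = {1, 3}  B3 = {3, 6}  B4 = {6, 8}  B5 = {4, 8}  B6 = {2, 4}  B7 = {2, 7}
Tree: B1–B2, B2–B3, B3–B4, B4–B5, B5–B6, B6–B7
Every bag has size at most 2, so the width is 2 − 1 = 1 and tw(G) ≤ 1. Since G has at least one edge (e.g. 5–1), it is not an edgeless graph, so tw(G) ≥ 1. The upper and lower bounds meet at 1, so that is the treewidth.

1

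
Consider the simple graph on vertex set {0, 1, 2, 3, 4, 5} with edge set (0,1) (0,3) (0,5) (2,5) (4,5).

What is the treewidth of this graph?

1

A width-1 tree decomposition is:
Bags: B1 = {0, 5}  B2 = {4, 5}  B3 = {0, 1}  B4 = {0, 3}  B5 = {2, 5}
Tree: B1–B2, B1–B3, B1–B4, B1–B5
Every bag has size at most 2, so the width is 2 − 1 = 1 and tw(G) ≤ 1. G has an edge, so its treewidth is at least 1. Combining the bounds, tw(G) = 1.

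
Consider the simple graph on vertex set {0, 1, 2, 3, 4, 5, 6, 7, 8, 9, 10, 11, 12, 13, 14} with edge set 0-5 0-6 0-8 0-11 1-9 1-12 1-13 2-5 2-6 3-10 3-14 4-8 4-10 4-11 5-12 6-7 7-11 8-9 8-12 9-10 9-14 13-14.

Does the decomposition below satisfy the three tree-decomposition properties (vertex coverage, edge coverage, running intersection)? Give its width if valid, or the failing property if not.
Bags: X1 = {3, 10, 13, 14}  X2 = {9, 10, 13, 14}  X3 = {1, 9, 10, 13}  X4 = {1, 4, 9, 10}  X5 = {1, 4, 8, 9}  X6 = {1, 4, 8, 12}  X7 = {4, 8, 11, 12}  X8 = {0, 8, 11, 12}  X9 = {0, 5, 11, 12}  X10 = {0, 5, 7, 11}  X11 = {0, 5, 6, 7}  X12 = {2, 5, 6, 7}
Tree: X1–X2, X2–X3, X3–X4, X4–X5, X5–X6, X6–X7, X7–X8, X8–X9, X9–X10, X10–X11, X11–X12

Vertex coverage: the bags together contain {0, 1, 2, 3, 4, 5, 6, 7, 8, 9, 10, 11, 12, 13, 14}, the full vertex set. Edge coverage: each edge of G has both endpoints in at least one bag. Running intersection: for every vertex, the bags containing it form a connected subtree. All three properties hold, so this is a valid tree decomposition of width max|bag| − 1 = 3, and hence tw(G) ≤ 3.

Yes; width 3.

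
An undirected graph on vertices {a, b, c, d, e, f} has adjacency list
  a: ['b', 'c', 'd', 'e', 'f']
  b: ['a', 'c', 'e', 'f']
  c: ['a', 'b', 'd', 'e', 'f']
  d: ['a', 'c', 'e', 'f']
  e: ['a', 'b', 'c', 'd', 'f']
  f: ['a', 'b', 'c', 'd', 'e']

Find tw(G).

4

A width-4 tree decomposition is:
Bags: B1 = {a, c, d, e, f}  B2 = {a, b, c, e, f}
Tree: B1–B2
The largest bag has 5 vertices, giving width 4; this decomposition certifies tw(G) ≤ 4. Conversely, {a, c, d, e, f} is a clique of size 5, and the vertices of any clique must share a bag in every tree decomposition; so some bag has ≥ 5 vertices and tw(G) ≥ 4. The upper and lower bounds meet at 4, so that is the treewidth.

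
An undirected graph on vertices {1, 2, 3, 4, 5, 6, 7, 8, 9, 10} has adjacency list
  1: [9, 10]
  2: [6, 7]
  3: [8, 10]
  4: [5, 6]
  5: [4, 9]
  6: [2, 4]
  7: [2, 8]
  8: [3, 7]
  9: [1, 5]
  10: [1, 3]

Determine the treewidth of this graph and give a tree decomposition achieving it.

Each bag holds 3 vertices, so the decomposition has width 2, which upper-bounds the treewidth. Since 6–4–5–9–1–10–3–8–7–2–6 is a cycle in G, G is not acyclic. Forests are exactly the graphs of treewidth ≤ 1, so tw(G) ≥ 2. Hence tw(G) = 2 exactly.

Treewidth 2.
One optimal decomposition is:
Bags: B1 = {4, 5, 6}  B2 = {5, 6, 9}  B3 = {1, 6, 9}  B4 = {1, 6, 10}  B5 = {3, 6, 10}  B6 = {3, 6, 8}  B7 = {6, 7, 8}  B8 = {2, 6, 7}
Tree: B1–B2, B2–B3, B3–B4, B4–B5, B5–B6, B6–B7, B7–B8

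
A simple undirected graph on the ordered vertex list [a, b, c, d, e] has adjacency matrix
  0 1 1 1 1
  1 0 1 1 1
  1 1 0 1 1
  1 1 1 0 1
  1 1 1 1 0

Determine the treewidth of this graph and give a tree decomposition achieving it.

With just one bag of size 5, the width is 5 − 1 = 4, so tw(G) ≤ 4. On the other hand G contains the 5-clique {a, b, c, d, e}. A clique must lie in a single bag of any decomposition, so no decomposition can have width below 4. Combining the bounds, tw(G) = 4.

Treewidth 4.
One optimal decomposition is:
Bags: B1 = {a, b, c, d, e}
Tree: (single bag)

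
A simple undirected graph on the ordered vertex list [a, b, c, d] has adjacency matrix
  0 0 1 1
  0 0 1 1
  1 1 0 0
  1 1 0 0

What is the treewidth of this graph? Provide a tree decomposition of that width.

Treewidth 2.
One optimal decomposition is:
Bags: B1 = {a, b, d}  B2 = {a, b, c}
Tree: B1–B2

Each bag holds 3 vertices, so the decomposition has width 2, which upper-bounds the treewidth. For the lower bound, G contains the cycle b–d–a–c–b, so G is not a forest; only forests have treewidth ≤ 1, hence tw(G) ≥ 2. Hence tw(G) = 2 exactly.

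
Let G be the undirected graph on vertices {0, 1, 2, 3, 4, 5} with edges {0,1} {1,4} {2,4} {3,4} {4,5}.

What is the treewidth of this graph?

A width-1 tree decomposition is:
Bags: B1 = {1, 4}  B2 = {0, 1}  B3 = {3, 4}  B4 = {4, 5}  B5 = {2, 4}
Tree: B1–B2, B1–B3, B3–B4, B3–B5
Every bag has size at most 2, so the width is 2 − 1 = 1 and tw(G) ≤ 1. Any graph with an edge has treewidth ≥ 1, and G has the edge 1–4. Combining the bounds, tw(G) = 1.

1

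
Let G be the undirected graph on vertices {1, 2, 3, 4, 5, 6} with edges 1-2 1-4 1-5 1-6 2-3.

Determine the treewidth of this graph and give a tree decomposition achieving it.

Treewidth 1.
One optimal decomposition is:
Bags: B1 = {1, 6}  B2 = {1, 5}  B3 = {1, 2}  B4 = {1, 4}  B5 = {2, 3}
Tree: B1–B2, B2–B3, B1–B4, B3–B5

The largest bag has 2 vertices, giving width 1; this decomposition certifies tw(G) ≤ 1. G has an edge, so its treewidth is at least 1. Combining the bounds, tw(G) = 1.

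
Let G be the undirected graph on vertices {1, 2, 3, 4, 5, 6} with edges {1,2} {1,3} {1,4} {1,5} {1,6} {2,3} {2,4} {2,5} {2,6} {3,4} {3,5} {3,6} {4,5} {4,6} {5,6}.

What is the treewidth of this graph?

A width-5 tree decomposition is:
Bags: B1 = {1, 2, 3, 4, 5, 6}
Tree: (single bag)
A single bag containing all 6 vertices is trivially a valid decomposition of width 5. For the lower bound, the 6 vertices {1, 2, 3, 4, 5, 6} are pairwise adjacent, and any tree decomposition puts a clique entirely inside one bag — forcing width ≥ 5. The upper and lower bounds meet at 5, so that is the treewidth.

5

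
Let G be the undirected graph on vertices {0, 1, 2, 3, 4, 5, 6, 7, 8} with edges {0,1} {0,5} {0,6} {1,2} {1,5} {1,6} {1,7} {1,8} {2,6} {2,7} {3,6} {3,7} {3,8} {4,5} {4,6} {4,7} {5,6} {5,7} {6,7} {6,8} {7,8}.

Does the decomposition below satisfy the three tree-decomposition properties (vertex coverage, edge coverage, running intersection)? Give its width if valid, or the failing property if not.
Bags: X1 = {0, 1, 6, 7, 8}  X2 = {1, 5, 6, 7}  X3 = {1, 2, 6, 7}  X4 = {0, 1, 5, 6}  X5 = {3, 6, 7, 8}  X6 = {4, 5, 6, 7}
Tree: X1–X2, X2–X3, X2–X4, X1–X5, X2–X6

No — bags containing vertex 0 are not connected in the tree.

A tree decomposition must satisfy three properties: every vertex lies in some bag; for every edge, both endpoints lie together in some bag; and for every vertex, the bags containing it form a connected subtree. Here bags containing vertex 0 are not connected in the tree, so the decomposition is invalid.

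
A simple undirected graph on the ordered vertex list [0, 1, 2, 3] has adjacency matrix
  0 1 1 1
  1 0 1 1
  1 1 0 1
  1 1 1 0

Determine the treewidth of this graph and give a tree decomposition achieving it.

Treewidth 3.
One optimal decomposition is:
Bags: B1 = {0, 1, 2, 3}
Tree: (single bag)

With just one bag of size 4, the width is 4 − 1 = 3, so tw(G) ≤ 3. For the lower bound, the 4 vertices {0, 1, 2, 3} are pairwise adjacent, and any tree decomposition puts a clique entirely inside one bag — forcing width ≥ 3. Hence tw(G) = 3 exactly.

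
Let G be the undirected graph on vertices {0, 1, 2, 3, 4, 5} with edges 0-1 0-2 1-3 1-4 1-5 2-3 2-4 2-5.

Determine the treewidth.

2

A width-2 tree decomposition is:
Bags: B1 = {1, 2, 5}  B2 = {1, 2, 3}  B3 = {0, 1, 2}  B4 = {1, 2, 4}
Tree: B1–B2, B2–B3, B3–B4
Every bag has size at most 3, so the width is 3 − 1 = 2 and tw(G) ≤ 2. The edges 2–5–1–3–2 form a cycle, so G is not a tree and its treewidth is at least 2. Hence tw(G) = 2 exactly.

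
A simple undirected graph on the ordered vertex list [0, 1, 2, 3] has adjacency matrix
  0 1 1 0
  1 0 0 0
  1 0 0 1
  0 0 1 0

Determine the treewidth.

1

A width-1 tree decomposition is:
Bags: B1 = {0, 2}  B2 = {0, 1}  B3 = {2, 3}
Tree: B1–B2, B1–B3
Each bag holds 2 vertices, so the decomposition has width 1, which upper-bounds the treewidth. Since G has at least one edge (e.g. 2–0), it is not an edgeless graph, so tw(G) ≥ 1. The upper and lower bounds meet at 1, so that is the treewidth.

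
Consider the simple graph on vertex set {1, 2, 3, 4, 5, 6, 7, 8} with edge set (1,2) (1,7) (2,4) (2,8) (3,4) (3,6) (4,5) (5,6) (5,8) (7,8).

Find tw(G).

A width-2 tree decomposition is:
Bags: B1 = {3, 5, 6}  B2 = {3, 4, 5}  B3 = {4, 5, 8}  B4 = {2, 4, 8}  B5 = {2, 7, 8}  B6 = {1, 2, 7}
Tree: B1–B2, B2–B3, B3–B4, B4–B5, B5–B6
The largest bag has 3 vertices, giving width 2; this decomposition certifies tw(G) ≤ 2. For the lower bound, G contains the cycle 6–3–4–5–6, so G is not a forest; only forests have treewidth ≤ 1, hence tw(G) ≥ 2. The upper and lower bounds meet at 2, so that is the treewidth.

2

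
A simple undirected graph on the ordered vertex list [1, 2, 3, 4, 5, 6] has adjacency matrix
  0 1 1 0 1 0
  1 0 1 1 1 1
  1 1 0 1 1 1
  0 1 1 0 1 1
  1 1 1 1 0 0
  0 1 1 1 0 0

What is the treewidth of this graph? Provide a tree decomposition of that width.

Treewidth 3.
Bags: B1 = {1, 2, 3, 5}  B2 = {2, 3, 4, 5}  B3 = {2, 3, 4, 6}
Tree: B1–B2, B2–B3

The largest bag has 4 vertices, giving width 3; this decomposition certifies tw(G) ≤ 3. On the other hand G contains the 4-clique {1, 2, 3, 5}. A clique must lie in a single bag of any decomposition, so no decomposition can have width below 3. Therefore the treewidth is 3.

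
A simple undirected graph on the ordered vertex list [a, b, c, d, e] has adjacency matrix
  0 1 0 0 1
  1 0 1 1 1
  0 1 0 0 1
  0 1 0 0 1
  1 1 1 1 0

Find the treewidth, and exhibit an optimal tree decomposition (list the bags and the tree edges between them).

Treewidth 2.
Bags: B1 = {b, d, e}  B2 = {a, b, e}  B3 = {b, c, e}
Tree: B1–B2, B1–B3

The largest bag has 3 vertices, giving width 2; this decomposition certifies tw(G) ≤ 2. Conversely, {b, d, e} is a clique of size 3, and the vertices of any clique must share a bag in every tree decomposition; so some bag has ≥ 3 vertices and tw(G) ≥ 2. Therefore the treewidth is 2.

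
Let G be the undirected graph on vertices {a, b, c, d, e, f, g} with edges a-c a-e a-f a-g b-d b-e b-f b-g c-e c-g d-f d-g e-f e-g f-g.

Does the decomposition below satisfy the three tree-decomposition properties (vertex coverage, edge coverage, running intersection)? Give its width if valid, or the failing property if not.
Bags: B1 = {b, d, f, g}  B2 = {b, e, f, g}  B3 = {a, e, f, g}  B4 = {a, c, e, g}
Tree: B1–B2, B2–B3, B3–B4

Yes; width 3.

Vertex coverage: the bags together contain {a, b, c, d, e, f, g}, the full vertex set. Edge coverage: each edge of G has both endpoints in at least one bag. Running intersection: for every vertex, the bags containing it form a connected subtree. All three properties hold, so this is a valid tree decomposition of width max|bag| − 1 = 3, and hence tw(G) ≤ 3.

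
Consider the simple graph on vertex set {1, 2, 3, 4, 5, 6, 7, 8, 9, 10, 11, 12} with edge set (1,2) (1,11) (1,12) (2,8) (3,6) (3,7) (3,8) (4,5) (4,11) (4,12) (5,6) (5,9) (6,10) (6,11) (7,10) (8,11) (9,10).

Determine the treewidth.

3

A width-3 tree decomposition is:
Bags: B1 = {3, 7, 9, 10}  B2 = {3, 6, 9, 10}  B3 = {3, 5, 6, 9}  B4 = {3, 5, 6, 8}  B5 = {5, 6, 8, 11}  B6 = {4, 5, 8, 11}  B7 = {2, 4, 8, 11}  B8 = {1, 2, 4, 11}  B9 = {1, 2, 4, 12}
Tree: B1–B2, B2–B3, B3–B4, B4–B5, B5–B6, B6–B7, B7–B8, B8–B9
The largest bag has 4 vertices, giving width 3; this decomposition certifies tw(G) ≤ 3. For the lower bound: the 4 vertex sets {7,9,10}, {3}, {6}, {4,5,8,11} are disjoint, each induces a connected subgraph, and every pair is joined by at least one edge of G. Contracting each set to a single vertex therefore yields K_{4} as a minor, and since treewidth is minor-monotone, tw(G) ≥ tw(K_{4}) = 3. Therefore the treewidth is 3.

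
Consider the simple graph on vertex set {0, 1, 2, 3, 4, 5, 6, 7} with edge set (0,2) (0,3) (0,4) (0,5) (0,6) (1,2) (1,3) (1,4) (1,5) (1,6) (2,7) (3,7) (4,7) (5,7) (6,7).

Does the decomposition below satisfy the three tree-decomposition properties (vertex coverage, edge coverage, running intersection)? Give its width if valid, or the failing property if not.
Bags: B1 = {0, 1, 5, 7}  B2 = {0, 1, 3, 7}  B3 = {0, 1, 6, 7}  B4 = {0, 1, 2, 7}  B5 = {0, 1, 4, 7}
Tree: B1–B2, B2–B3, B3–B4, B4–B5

Yes; width 3.

Every vertex of G appears in some bag (union = {0, 1, 2, 3, 4, 5, 6, 7}); every edge is covered by a bag; and for each vertex v the set of bags containing v is connected in the bag tree. The decomposition is therefore valid. The largest bag has 4 vertices, so the width is 3.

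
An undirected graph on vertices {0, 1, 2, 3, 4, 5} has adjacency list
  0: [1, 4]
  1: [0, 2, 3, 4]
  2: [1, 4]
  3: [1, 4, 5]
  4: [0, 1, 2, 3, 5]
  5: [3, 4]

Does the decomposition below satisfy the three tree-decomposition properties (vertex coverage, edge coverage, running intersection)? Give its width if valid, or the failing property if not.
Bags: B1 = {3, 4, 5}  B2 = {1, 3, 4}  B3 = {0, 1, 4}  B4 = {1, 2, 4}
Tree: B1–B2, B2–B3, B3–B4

Yes; width 2.

Every vertex of G appears in some bag (union = {0, 1, 2, 3, 4, 5}); every edge is covered by a bag; and for each vertex v the set of bags containing v is connected in the bag tree. The decomposition is therefore valid. The largest bag has 3 vertices, so the width is 2.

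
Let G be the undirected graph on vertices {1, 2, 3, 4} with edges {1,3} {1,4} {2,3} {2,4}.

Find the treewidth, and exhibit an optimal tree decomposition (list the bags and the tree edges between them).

Treewidth 2.
One optimal decomposition is:
Bags: B1 = {1, 2, 3}  B2 = {1, 2, 4}
Tree: B1–B2

The largest bag has 3 vertices, giving width 2; this decomposition certifies tw(G) ≤ 2. For the lower bound, G contains the cycle 1–3–2–4–1, so G is not a forest; only forests have treewidth ≤ 1, hence tw(G) ≥ 2. Therefore the treewidth is 2.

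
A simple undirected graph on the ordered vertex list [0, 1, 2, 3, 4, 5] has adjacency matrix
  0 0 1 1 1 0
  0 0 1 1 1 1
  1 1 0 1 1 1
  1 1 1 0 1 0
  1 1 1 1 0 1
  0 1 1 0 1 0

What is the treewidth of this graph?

A width-3 tree decomposition is:
Bags: B1 = {0, 2, 3, 4}  B2 = {1, 2, 3, 4}  B3 = {1, 2, 4, 5}
Tree: B1–B2, B2–B3
Every bag has size at most 4, so the width is 4 − 1 = 3 and tw(G) ≤ 3. On the other hand G contains the 4-clique {0, 2, 3, 4}. A clique must lie in a single bag of any decomposition, so no decomposition can have width below 3. The upper and lower bounds meet at 3, so that is the treewidth.

3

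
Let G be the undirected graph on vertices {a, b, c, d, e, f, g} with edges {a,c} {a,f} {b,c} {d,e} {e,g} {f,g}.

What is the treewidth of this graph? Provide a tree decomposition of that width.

Treewidth 1.
One optimal decomposition is:
Bags: B1 = {d, e}  B2 = {e, g}  B3 = {f, g}  B4 = {a, f}  B5 = {a, c}  B6 = {b, c}
Tree: B1–B2, B2–B3, B3–B4, B4–B5, B5–B6

Each bag holds 2 vertices, so the decomposition has width 1, which upper-bounds the treewidth. G has an edge, so its treewidth is at least 1. Therefore the treewidth is 1.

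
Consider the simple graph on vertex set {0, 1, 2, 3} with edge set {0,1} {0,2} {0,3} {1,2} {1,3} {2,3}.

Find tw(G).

A width-3 tree decomposition is:
Bags: B1 = {0, 1, 2, 3}
Tree: (single bag)
A single bag containing all 4 vertices is trivially a valid decomposition of width 3. For the lower bound, the 4 vertices {0, 1, 2, 3} are pairwise adjacent, and any tree decomposition puts a clique entirely inside one bag — forcing width ≥ 3. The upper and lower bounds meet at 3, so that is the treewidth.

3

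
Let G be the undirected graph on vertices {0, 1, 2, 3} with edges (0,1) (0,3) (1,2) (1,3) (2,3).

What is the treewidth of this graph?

2

A width-2 tree decomposition is:
Bags: B1 = {0, 1, 3}  B2 = {1, 2, 3}
Tree: B1–B2
Each bag holds 3 vertices, so the decomposition has width 2, which upper-bounds the treewidth. On the other hand G contains the 3-clique {0, 1, 3}. A clique must lie in a single bag of any decomposition, so no decomposition can have width below 2. Therefore the treewidth is 2.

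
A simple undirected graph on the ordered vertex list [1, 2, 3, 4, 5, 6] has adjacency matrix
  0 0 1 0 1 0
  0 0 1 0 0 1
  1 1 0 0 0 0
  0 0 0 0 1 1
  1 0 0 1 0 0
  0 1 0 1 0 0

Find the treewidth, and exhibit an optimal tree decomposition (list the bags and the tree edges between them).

Treewidth 2.
One such decomposition:
Bags: B1 = {2, 4, 6}  B2 = {2, 3, 4}  B3 = {1, 3, 4}  B4 = {1, 4, 5}
Tree: B1–B2, B2–B3, B3–B4

Every bag has size at most 3, so the width is 3 − 1 = 2 and tw(G) ≤ 2. The edges 4–6–2–3–1–5–4 form a cycle, so G is not a tree and its treewidth is at least 2. The upper and lower bounds meet at 2, so that is the treewidth.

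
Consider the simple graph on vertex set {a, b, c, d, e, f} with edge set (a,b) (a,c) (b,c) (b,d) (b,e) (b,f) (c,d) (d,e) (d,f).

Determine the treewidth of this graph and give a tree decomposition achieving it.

Treewidth 2.
Bags: B1 = {b, c, d}  B2 = {b, d, e}  B3 = {b, d, f}  B4 = {a, b, c}
Tree: B1–B2, B2–B3, B1–B4

Every bag has size at most 3, so the width is 3 − 1 = 2 and tw(G) ≤ 2. For the lower bound, the 3 vertices {b, d, e} are pairwise adjacent, and any tree decomposition puts a clique entirely inside one bag — forcing width ≥ 2. Therefore the treewidth is 2.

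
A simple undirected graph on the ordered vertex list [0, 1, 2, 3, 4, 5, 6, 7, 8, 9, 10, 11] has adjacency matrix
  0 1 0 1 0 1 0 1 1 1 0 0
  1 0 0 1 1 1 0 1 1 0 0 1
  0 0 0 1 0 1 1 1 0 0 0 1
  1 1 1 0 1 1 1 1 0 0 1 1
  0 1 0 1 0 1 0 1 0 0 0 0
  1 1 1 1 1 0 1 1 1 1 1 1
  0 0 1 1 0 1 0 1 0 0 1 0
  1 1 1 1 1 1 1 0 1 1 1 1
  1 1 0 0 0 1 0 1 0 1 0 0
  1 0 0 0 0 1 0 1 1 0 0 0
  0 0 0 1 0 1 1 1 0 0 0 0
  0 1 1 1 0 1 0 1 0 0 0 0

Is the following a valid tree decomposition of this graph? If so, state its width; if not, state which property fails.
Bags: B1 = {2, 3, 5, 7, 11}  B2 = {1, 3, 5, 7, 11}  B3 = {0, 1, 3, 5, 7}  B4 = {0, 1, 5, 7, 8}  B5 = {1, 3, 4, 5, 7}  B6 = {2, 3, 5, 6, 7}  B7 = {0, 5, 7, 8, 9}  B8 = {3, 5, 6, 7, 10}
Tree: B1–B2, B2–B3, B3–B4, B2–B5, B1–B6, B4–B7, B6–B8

Checking the three conditions: (i) the bags cover all of {0, 1, 2, 3, 4, 5, 6, 7, 8, 9, 10, 11}; (ii) for each edge, some bag contains both endpoints; (iii) the bags containing any fixed vertex form a subtree. All hold, so the decomposition is valid with width 5 − 1 = 4.

Yes; width 4.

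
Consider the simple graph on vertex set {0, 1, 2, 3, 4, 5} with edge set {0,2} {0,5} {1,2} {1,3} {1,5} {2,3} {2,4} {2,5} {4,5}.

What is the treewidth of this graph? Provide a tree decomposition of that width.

Treewidth 2.
Bags: B1 = {1, 2, 5}  B2 = {0, 2, 5}  B3 = {1, 2, 3}  B4 = {2, 4, 5}
Tree: B1–B2, B1–B3, B2–B4

Every bag has size at most 3, so the width is 3 − 1 = 2 and tw(G) ≤ 2. For the lower bound, the 3 vertices {1, 2, 3} are pairwise adjacent, and any tree decomposition puts a clique entirely inside one bag — forcing width ≥ 2. Therefore the treewidth is 2.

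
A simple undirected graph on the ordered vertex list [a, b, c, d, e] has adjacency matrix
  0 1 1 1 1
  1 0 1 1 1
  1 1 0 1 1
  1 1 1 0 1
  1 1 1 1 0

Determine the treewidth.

4

A width-4 tree decomposition is:
Bags: B1 = {a, b, c, d, e}
Tree: (single bag)
A single bag containing all 5 vertices is trivially a valid decomposition of width 4. On the other hand G contains the 5-clique {a, b, c, d, e}. A clique must lie in a single bag of any decomposition, so no decomposition can have width below 4. Hence tw(G) = 4 exactly.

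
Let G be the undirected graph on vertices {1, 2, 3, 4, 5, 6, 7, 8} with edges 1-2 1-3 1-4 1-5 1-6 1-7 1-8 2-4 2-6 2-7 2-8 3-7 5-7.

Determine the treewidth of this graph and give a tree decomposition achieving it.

Treewidth 2.
Bags: B1 = {1, 2, 7}  B2 = {1, 2, 8}  B3 = {1, 2, 4}  B4 = {1, 5, 7}  B5 = {1, 3, 7}  B6 = {1, 2, 6}
Tree: B1–B2, B1–B3, B1–B4, B4–B5, B3–B6

Each bag holds 3 vertices, so the decomposition has width 2, which upper-bounds the treewidth. On the other hand G contains the 3-clique {1, 2, 8}. A clique must lie in a single bag of any decomposition, so no decomposition can have width below 2. Combining the bounds, tw(G) = 2.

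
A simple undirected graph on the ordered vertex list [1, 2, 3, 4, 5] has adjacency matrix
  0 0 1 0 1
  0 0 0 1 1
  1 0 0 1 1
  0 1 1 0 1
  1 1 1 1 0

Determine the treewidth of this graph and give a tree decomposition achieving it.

Treewidth 2.
One such decomposition:
Bags: B1 = {2, 4, 5}  B2 = {3, 4, 5}  B3 = {1, 3, 5}
Tree: B1–B2, B2–B3

Every bag has size at most 3, so the width is 3 − 1 = 2 and tw(G) ≤ 2. On the other hand G contains the 3-clique {2, 4, 5}. A clique must lie in a single bag of any decomposition, so no decomposition can have width below 2. The upper and lower bounds meet at 2, so that is the treewidth.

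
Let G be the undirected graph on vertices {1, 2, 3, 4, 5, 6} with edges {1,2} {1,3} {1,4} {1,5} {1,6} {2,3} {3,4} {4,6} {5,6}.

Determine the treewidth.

A width-2 tree decomposition is:
Bags: B1 = {1, 2, 3}  B2 = {1, 3, 4}  B3 = {1, 4, 6}  B4 = {1, 5, 6}
Tree: B1–B2, B2–B3, B3–B4
The largest bag has 3 vertices, giving width 2; this decomposition certifies tw(G) ≤ 2. Conversely, {1, 2, 3} is a clique of size 3, and the vertices of any clique must share a bag in every tree decomposition; so some bag has ≥ 3 vertices and tw(G) ≥ 2. Combining the bounds, tw(G) = 2.

2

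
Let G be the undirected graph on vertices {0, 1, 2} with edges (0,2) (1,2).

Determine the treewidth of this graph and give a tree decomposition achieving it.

Treewidth 1.
Bags: B1 = {1, 2}  B2 = {0, 2}
Tree: B1–B2

The largest bag has 2 vertices, giving width 1; this decomposition certifies tw(G) ≤ 1. Since G has at least one edge (e.g. 1–2), it is not an edgeless graph, so tw(G) ≥ 1. Hence tw(G) = 1 exactly.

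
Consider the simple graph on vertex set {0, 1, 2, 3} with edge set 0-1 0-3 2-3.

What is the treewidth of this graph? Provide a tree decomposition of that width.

Treewidth 1.
Bags: B1 = {0, 1}  B2 = {0, 3}  B3 = {2, 3}
Tree: B1–B2, B2–B3

Each bag holds 2 vertices, so the decomposition has width 1, which upper-bounds the treewidth. Since G has at least one edge (e.g. 1–0), it is not an edgeless graph, so tw(G) ≥ 1. The upper and lower bounds meet at 1, so that is the treewidth.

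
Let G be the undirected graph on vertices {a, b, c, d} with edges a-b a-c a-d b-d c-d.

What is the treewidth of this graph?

A width-2 tree decomposition is:
Bags: B1 = {a, b, d}  B2 = {a, c, d}
Tree: B1–B2
Every bag has size at most 3, so the width is 3 − 1 = 2 and tw(G) ≤ 2. Conversely, {a, c, d} is a clique of size 3, and the vertices of any clique must share a bag in every tree decomposition; so some bag has ≥ 3 vertices and tw(G) ≥ 2. Combining the bounds, tw(G) = 2.

2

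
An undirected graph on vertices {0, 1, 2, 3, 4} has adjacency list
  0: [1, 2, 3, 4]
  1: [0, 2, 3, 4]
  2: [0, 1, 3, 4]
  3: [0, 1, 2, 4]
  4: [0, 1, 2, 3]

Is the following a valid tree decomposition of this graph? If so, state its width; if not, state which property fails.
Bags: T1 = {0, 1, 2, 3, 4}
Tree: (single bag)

Every vertex of G appears in some bag (union = {0, 1, 2, 3, 4}); every edge is covered by a bag; and for each vertex v the set of bags containing v is connected in the bag tree. The decomposition is therefore valid. The largest bag has 5 vertices, so the width is 4.

Yes; width 4.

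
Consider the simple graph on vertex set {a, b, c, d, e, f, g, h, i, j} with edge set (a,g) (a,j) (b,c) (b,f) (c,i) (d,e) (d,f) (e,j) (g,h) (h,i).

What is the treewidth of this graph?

2

A width-2 tree decomposition is:
Bags: B1 = {g, h, i}  B2 = {a, g, i}  B3 = {a, i, j}  B4 = {e, i, j}  B5 = {d, e, i}  B6 = {d, f, i}  B7 = {b, f, i}  B8 = {b, c, i}
Tree: B1–B2, B2–B3, B3–B4, B4–B5, B5–B6, B6–B7, B7–B8
Each bag holds 3 vertices, so the decomposition has width 2, which upper-bounds the treewidth. The edges i–h–g–a–j–e–d–f–b–c–i form a cycle, so G is not a tree and its treewidth is at least 2. Combining the bounds, tw(G) = 2.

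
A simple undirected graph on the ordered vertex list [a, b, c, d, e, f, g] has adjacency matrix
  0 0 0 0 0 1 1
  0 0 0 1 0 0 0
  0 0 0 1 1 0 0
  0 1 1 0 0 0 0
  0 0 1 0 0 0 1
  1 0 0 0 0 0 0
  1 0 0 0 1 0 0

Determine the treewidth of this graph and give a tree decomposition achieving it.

Every bag has size at most 2, so the width is 2 − 1 = 1 and tw(G) ≤ 1. Any graph with an edge has treewidth ≥ 1, and G has the edge b–d. Combining the bounds, tw(G) = 1.

Treewidth 1.
One optimal decomposition is:
Bags: B1 = {b, d}  B2 = {c, d}  B3 = {c, e}  B4 = {e, g}  B5 = {a, g}  B6 = {a, f}
Tree: B1–B2, B2–B3, B3–B4, B4–B5, B5–B6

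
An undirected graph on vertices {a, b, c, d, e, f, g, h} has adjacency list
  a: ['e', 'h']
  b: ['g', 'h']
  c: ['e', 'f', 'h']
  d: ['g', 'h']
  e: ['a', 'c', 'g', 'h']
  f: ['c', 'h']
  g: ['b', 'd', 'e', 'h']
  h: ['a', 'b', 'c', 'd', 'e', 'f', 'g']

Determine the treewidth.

2

A width-2 tree decomposition is:
Bags: B1 = {e, g, h}  B2 = {a, e, h}  B3 = {c, e, h}  B4 = {b, g, h}  B5 = {d, g, h}  B6 = {c, f, h}
Tree: B1–B2, B2–B3, B1–B4, B1–B5, B3–B6
Every bag has size at most 3, so the width is 3 − 1 = 2 and tw(G) ≤ 2. Conversely, {d, g, h} is a clique of size 3, and the vertices of any clique must share a bag in every tree decomposition; so some bag has ≥ 3 vertices and tw(G) ≥ 2. The upper and lower bounds meet at 2, so that is the treewidth.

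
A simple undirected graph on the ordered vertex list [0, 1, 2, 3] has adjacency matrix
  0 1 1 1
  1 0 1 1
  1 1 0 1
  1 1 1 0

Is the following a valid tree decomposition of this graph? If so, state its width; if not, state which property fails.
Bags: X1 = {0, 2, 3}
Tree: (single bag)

No — vertex 1 appears in no bag.

A tree decomposition must satisfy three properties: every vertex lies in some bag; for every edge, both endpoints lie together in some bag; and for every vertex, the bags containing it form a connected subtree. Here vertex 1 appears in no bag, so the decomposition is invalid.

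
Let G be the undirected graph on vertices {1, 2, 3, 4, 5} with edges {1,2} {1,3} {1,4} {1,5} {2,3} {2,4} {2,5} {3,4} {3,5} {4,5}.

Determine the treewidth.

4

A width-4 tree decomposition is:
Bags: B1 = {1, 2, 3, 4, 5}
Tree: (single bag)
A single bag containing all 5 vertices is trivially a valid decomposition of width 4. On the other hand G contains the 5-clique {1, 2, 3, 4, 5}. A clique must lie in a single bag of any decomposition, so no decomposition can have width below 4. Therefore the treewidth is 4.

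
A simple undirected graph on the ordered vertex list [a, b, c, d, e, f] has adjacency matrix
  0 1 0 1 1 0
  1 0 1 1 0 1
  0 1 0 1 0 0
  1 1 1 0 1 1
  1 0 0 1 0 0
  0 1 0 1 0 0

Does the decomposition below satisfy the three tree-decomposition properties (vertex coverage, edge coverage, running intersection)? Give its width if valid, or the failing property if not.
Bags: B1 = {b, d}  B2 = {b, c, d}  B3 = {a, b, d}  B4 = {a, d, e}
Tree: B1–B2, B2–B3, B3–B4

No — vertex f appears in no bag.

A tree decomposition must satisfy three properties: every vertex lies in some bag; for every edge, both endpoints lie together in some bag; and for every vertex, the bags containing it form a connected subtree. Here vertex f appears in no bag, so the decomposition is invalid.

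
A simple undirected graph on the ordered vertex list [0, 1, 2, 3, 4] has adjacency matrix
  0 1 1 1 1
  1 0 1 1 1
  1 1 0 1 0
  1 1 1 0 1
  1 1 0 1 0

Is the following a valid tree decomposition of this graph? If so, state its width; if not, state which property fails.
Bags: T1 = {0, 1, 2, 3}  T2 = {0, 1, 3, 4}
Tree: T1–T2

Checking the three conditions: (i) the bags cover all of {0, 1, 2, 3, 4}; (ii) for each edge, some bag contains both endpoints; (iii) the bags containing any fixed vertex form a subtree. All hold, so the decomposition is valid with width 4 − 1 = 3.

Yes; width 3.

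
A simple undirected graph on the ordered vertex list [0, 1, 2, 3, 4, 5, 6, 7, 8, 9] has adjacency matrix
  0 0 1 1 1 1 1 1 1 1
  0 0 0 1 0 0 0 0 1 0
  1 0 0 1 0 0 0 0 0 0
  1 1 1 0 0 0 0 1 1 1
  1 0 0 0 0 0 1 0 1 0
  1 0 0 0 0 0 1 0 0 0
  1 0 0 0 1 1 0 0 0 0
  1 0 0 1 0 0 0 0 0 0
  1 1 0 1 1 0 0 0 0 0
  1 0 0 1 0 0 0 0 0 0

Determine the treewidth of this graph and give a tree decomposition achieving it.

Every bag has size at most 3, so the width is 3 − 1 = 2 and tw(G) ≤ 2. On the other hand G contains the 3-clique {0, 3, 8}. A clique must lie in a single bag of any decomposition, so no decomposition can have width below 2. Therefore the treewidth is 2.

Treewidth 2.
One such decomposition:
Bags: B1 = {0, 4, 8}  B2 = {0, 3, 8}  B3 = {0, 4, 6}  B4 = {1, 3, 8}  B5 = {0, 5, 6}  B6 = {0, 3, 9}  B7 = {0, 2, 3}  B8 = {0, 3, 7}
Tree: B1–B2, B1–B3, B2–B4, B3–B5, B2–B6, B6–B7, B6–B8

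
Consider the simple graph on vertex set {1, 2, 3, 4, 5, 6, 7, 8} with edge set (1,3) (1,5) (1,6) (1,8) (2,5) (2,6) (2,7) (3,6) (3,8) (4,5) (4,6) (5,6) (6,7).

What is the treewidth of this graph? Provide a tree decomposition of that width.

Treewidth 2.
Bags: B1 = {1, 3, 6}  B2 = {1, 5, 6}  B3 = {2, 5, 6}  B4 = {1, 3, 8}  B5 = {2, 6, 7}  B6 = {4, 5, 6}
Tree: B1–B2, B2–B3, B1–B4, B3–B5, B3–B6

Every bag has size at most 3, so the width is 3 − 1 = 2 and tw(G) ≤ 2. On the other hand G contains the 3-clique {1, 3, 8}. A clique must lie in a single bag of any decomposition, so no decomposition can have width below 2. The upper and lower bounds meet at 2, so that is the treewidth.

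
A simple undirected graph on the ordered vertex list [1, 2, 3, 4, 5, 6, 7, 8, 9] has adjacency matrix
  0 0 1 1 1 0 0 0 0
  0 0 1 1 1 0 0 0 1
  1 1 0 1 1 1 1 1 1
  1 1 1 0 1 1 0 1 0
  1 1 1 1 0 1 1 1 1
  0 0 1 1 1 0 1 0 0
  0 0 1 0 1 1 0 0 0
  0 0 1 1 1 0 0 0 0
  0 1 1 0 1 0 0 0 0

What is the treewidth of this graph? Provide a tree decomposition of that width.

Treewidth 3.
Bags: B1 = {2, 3, 5, 9}  B2 = {2, 3, 4, 5}  B3 = {1, 3, 4, 5}  B4 = {3, 4, 5, 6}  B5 = {3, 5, 6, 7}  B6 = {3, 4, 5, 8}
Tree: B1–B2, B2–B3, B2–B4, B4–B5, B3–B6

Each bag holds 4 vertices, so the decomposition has width 3, which upper-bounds the treewidth. For the lower bound, the 4 vertices {2, 3, 5, 9} are pairwise adjacent, and any tree decomposition puts a clique entirely inside one bag — forcing width ≥ 3. Combining the bounds, tw(G) = 3.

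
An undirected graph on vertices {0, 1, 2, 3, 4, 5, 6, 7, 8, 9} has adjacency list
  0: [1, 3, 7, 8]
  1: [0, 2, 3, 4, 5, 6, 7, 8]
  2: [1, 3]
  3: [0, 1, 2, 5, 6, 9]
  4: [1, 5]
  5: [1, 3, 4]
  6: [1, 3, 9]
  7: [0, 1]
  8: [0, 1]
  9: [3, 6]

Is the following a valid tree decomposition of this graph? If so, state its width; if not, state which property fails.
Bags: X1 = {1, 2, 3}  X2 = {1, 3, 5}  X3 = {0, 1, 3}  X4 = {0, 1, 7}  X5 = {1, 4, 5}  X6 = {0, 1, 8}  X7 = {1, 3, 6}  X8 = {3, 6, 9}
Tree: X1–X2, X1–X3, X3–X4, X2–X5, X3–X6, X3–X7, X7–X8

Yes; width 2.

Checking the three conditions: (i) the bags cover all of {0, 1, 2, 3, 4, 5, 6, 7, 8, 9}; (ii) for each edge, some bag contains both endpoints; (iii) the bags containing any fixed vertex form a subtree. All hold, so the decomposition is valid with width 3 − 1 = 2.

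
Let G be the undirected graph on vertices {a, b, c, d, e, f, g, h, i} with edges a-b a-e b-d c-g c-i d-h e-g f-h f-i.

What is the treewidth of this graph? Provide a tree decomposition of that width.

Every bag has size at most 3, so the width is 3 − 1 = 2 and tw(G) ≤ 2. The edges g–e–a–b–d–h–f–i–c–g form a cycle, so G is not a tree and its treewidth is at least 2. Combining the bounds, tw(G) = 2.

Treewidth 2.
One optimal decomposition is:
Bags: B1 = {a, e, g}  B2 = {a, b, g}  B3 = {b, d, g}  B4 = {d, g, h}  B5 = {f, g, h}  B6 = {f, g, i}  B7 = {c, g, i}
Tree: B1–B2, B2–B3, B3–B4, B4–B5, B5–B6, B6–B7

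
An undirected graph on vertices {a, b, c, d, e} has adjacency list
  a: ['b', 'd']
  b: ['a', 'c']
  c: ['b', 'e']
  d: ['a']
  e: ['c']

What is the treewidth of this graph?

1

A width-1 tree decomposition is:
Bags: B1 = {c, e}  B2 = {b, c}  B3 = {a, b}  B4 = {a, d}
Tree: B1–B2, B2–B3, B3–B4
Each bag holds 2 vertices, so the decomposition has width 1, which upper-bounds the treewidth. G has an edge, so its treewidth is at least 1. Therefore the treewidth is 1.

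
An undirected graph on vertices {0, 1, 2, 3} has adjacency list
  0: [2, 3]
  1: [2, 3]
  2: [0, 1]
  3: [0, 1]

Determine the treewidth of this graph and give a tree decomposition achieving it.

Treewidth 2.
One optimal decomposition is:
Bags: B1 = {0, 1, 2}  B2 = {0, 1, 3}
Tree: B1–B2

Each bag holds 3 vertices, so the decomposition has width 2, which upper-bounds the treewidth. The edges 1–2–0–3–1 form a cycle, so G is not a tree and its treewidth is at least 2. Combining the bounds, tw(G) = 2.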